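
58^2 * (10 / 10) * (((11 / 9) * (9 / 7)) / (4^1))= 9251 / 7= 1321.57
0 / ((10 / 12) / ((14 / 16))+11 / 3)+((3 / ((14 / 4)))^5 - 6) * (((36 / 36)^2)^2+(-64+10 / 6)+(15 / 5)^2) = 4870454 / 16807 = 289.79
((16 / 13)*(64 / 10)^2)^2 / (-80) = -16777216 / 528125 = -31.77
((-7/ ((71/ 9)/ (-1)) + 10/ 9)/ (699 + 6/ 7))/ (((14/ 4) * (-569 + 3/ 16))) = -40864/ 28490325561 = -0.00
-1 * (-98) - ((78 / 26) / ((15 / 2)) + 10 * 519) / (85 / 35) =-173334 / 85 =-2039.22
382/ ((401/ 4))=1528/ 401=3.81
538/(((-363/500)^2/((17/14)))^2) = 2429406250000000/850790398689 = 2855.47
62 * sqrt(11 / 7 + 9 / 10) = 31 * sqrt(12110) / 35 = 97.47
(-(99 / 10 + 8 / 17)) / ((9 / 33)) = -19393 / 510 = -38.03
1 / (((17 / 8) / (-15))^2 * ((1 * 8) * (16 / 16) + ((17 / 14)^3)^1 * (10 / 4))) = 26342400 / 6595847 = 3.99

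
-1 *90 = -90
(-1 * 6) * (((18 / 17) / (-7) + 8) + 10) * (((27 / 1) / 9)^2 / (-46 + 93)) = -114696 / 5593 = -20.51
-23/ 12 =-1.92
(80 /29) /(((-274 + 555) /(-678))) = -54240 /8149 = -6.66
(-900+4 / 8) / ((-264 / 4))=1799 / 132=13.63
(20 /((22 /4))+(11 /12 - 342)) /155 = -44543 /20460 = -2.18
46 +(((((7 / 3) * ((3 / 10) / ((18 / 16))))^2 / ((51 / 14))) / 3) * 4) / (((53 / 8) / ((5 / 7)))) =151120846 / 3284145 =46.02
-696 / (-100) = 174 / 25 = 6.96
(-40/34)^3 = -1.63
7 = 7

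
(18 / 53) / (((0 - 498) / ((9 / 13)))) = -27 / 57187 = -0.00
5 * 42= 210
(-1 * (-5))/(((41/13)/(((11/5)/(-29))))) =-143/1189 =-0.12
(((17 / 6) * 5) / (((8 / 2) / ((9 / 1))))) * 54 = 6885 / 4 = 1721.25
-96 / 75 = -32 / 25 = -1.28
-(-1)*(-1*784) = -784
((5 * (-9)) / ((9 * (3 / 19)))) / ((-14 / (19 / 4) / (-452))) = -203965 / 42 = -4856.31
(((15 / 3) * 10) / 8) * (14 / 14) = 25 / 4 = 6.25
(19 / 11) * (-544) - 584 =-1523.64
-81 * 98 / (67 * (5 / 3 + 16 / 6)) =-27.34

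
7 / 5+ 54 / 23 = 431 / 115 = 3.75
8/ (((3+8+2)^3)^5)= 8/ 51185893014090757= 0.00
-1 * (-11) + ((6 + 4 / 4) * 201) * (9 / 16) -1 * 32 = 12327 / 16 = 770.44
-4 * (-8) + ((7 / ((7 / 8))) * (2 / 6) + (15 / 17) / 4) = 34.89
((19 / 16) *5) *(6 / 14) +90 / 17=7.84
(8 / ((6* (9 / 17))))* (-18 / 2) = -68 / 3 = -22.67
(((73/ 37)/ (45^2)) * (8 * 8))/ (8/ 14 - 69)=-32704/ 35889075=-0.00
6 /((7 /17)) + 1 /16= 1639 /112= 14.63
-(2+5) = -7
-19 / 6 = -3.17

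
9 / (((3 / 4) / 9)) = 108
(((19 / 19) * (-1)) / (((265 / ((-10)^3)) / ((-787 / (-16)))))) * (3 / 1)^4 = 1593675 / 106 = 15034.67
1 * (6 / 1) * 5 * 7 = 210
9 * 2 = 18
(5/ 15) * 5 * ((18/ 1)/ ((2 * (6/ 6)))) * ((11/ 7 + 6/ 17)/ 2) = 3435/ 238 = 14.43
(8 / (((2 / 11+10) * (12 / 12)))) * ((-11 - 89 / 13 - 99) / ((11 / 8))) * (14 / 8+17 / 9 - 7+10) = -51863 / 117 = -443.27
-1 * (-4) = 4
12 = 12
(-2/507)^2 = 4/257049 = 0.00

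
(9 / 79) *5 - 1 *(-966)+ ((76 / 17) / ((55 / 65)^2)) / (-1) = 156055787 / 162503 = 960.33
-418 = -418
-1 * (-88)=88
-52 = -52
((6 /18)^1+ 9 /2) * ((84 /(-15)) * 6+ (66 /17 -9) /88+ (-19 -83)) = -9808989 /14960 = -655.68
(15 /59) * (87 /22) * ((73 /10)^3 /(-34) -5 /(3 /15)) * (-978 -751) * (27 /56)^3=1572193579046337 /221436723200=7099.97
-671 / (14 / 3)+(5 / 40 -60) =-11405 / 56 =-203.66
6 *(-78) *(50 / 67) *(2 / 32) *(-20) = 29250 / 67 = 436.57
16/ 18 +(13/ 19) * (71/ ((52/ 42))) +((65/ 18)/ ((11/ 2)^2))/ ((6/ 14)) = 40.40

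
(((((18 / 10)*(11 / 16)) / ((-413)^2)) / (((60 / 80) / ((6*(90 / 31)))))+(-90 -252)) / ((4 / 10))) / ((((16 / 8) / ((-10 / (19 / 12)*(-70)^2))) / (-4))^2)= -127598703412320000000 / 38955871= -3275467859833.50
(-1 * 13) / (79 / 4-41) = 52 / 85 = 0.61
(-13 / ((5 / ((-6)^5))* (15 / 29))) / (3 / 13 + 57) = 529308 / 775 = 682.98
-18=-18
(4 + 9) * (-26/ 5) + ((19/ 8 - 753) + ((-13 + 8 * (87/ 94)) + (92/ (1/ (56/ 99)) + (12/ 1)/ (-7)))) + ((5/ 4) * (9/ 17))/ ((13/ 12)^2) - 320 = -4090904651747/ 3743059320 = -1092.93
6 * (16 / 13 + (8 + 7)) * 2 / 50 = 3.90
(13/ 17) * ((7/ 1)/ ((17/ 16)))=1456/ 289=5.04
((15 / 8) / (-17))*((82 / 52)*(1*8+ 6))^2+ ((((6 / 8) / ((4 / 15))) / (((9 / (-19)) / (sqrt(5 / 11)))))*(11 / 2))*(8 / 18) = -1235535 / 22984 - 95*sqrt(55) / 72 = -63.54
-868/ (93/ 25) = -700/ 3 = -233.33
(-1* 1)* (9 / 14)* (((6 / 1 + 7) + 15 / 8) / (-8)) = 153 / 128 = 1.20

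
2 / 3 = 0.67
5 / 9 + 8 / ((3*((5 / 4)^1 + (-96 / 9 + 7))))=-143 / 261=-0.55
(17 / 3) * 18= 102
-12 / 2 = -6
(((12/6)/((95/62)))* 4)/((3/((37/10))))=9176/1425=6.44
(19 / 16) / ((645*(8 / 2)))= 19 / 41280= 0.00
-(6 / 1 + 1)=-7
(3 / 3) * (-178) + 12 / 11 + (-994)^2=10866450 / 11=987859.09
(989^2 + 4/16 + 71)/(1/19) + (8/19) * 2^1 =1412509673/76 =18585653.59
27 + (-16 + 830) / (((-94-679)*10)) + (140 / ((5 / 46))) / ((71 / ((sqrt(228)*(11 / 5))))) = 103948 / 3865 + 28336*sqrt(57) / 355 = 629.52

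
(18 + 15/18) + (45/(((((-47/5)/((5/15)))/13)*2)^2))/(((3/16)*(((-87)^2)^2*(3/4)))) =42901495490611/2277955476882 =18.83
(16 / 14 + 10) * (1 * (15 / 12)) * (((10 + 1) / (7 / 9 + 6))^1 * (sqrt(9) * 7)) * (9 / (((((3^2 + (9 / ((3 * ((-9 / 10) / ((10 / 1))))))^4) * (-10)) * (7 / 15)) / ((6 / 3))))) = -0.00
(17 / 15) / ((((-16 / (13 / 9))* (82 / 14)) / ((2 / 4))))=-0.01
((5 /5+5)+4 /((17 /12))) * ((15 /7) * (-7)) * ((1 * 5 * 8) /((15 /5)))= -30000 /17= -1764.71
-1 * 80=-80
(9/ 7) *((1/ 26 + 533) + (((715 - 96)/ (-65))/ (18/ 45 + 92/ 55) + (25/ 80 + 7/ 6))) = 18848307/ 27664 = 681.33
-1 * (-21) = 21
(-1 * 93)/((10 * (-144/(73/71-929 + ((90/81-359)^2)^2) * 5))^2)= -72420935749342755013506204465991/149989377411763200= -482840431762889.67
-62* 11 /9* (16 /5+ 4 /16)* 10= -7843 /3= -2614.33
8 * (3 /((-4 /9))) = -54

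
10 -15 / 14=125 / 14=8.93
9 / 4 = 2.25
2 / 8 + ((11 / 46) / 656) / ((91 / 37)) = 686911 / 2746016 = 0.25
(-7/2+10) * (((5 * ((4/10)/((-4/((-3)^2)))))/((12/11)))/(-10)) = 429/160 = 2.68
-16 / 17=-0.94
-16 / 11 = -1.45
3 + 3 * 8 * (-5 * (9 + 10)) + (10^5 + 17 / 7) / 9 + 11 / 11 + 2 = 185585 / 21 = 8837.38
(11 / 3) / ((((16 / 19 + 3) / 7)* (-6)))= -1463 / 1314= -1.11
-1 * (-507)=507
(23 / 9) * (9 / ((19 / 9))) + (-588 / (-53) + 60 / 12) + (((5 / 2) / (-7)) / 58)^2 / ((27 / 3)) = 161276886263 / 5975634672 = 26.99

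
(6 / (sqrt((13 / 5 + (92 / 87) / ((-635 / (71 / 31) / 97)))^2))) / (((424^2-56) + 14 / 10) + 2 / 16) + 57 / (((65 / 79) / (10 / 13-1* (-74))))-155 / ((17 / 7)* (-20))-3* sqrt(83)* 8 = 2725519895512710521773 / 525860286008475860-24* sqrt(83) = 4964.32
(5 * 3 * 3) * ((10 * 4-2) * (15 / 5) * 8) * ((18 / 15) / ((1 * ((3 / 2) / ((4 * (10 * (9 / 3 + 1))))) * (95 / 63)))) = 3483648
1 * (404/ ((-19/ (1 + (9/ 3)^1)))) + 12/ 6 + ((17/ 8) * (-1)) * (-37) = -673/ 152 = -4.43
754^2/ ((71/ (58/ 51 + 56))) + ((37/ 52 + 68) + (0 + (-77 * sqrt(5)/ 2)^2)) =43777254683/ 94146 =464993.25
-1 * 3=-3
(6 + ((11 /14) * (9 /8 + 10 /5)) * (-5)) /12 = -703 /1344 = -0.52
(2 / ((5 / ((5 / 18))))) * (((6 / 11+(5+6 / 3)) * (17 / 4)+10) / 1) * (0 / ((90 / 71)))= 0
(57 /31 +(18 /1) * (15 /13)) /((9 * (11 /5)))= 15185 /13299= 1.14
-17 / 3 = -5.67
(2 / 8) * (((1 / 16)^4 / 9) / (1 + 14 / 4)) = 1 / 10616832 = 0.00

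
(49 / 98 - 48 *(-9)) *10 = 4325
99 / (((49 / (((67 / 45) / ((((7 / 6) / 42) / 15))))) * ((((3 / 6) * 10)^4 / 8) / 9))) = 5730912 / 30625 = 187.13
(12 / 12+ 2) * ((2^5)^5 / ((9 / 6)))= 67108864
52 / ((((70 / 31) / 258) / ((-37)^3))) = -10533190044 / 35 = -300948286.97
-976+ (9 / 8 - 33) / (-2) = -15361 / 16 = -960.06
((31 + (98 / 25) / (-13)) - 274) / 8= -79073 / 2600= -30.41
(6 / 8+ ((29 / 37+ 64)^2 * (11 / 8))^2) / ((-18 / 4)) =-1331484948815443 / 179919456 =-7400450.06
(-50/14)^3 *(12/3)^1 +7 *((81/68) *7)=-2888633/23324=-123.85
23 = 23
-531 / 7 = -75.86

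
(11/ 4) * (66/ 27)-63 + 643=10561/ 18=586.72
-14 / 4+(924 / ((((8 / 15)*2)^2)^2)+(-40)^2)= 2310.27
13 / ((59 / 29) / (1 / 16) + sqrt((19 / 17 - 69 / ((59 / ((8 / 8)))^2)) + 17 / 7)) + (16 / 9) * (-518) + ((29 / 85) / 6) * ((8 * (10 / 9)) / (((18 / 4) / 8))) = -155293749879687472 / 168872882685687 - 645047 * sqrt(173831749) / 367914777093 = -919.61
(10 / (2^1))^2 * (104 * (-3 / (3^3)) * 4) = -1155.56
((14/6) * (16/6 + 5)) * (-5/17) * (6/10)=-161/51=-3.16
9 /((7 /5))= 45 /7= 6.43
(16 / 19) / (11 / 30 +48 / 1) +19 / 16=531491 / 441104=1.20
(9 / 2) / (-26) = -0.17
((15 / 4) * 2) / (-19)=-15 / 38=-0.39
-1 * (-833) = 833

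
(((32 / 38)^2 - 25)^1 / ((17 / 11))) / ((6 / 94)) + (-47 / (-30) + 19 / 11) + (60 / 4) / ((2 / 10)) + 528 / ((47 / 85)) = 74905250833 / 95184870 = 786.94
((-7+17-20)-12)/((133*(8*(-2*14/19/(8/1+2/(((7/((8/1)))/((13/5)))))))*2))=671/6860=0.10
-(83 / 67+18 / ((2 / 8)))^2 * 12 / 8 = -72235947 / 8978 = -8045.88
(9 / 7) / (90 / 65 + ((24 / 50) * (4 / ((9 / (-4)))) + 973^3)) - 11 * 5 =-345783181809530 / 6286966942151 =-55.00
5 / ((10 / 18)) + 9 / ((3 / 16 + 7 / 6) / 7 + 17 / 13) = 98325 / 6557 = 15.00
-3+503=500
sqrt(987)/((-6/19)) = -19 *sqrt(987)/6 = -99.49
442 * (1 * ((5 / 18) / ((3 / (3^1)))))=1105 / 9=122.78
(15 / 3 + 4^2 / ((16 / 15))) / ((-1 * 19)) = -20 / 19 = -1.05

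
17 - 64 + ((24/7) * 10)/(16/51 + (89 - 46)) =-46.21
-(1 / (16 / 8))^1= -1 / 2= -0.50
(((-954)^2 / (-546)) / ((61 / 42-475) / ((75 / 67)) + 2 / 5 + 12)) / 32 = 17064675 / 134524312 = 0.13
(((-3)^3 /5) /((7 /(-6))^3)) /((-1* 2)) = -2916 /1715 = -1.70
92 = 92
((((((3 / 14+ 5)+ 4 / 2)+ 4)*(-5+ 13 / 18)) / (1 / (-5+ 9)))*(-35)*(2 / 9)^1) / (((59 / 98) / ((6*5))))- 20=118440340 / 1593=74350.50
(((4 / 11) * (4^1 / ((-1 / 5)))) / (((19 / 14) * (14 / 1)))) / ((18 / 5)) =-200 / 1881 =-0.11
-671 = -671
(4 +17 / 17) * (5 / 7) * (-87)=-2175 / 7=-310.71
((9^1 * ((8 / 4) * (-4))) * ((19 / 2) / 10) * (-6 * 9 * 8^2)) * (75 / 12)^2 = 9234000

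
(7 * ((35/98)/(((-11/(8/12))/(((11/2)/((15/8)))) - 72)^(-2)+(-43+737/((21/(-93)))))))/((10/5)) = -2699487/7141453936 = -0.00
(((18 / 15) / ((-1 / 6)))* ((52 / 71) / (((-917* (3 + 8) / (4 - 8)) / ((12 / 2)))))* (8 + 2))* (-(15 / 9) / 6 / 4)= 6240 / 716177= 0.01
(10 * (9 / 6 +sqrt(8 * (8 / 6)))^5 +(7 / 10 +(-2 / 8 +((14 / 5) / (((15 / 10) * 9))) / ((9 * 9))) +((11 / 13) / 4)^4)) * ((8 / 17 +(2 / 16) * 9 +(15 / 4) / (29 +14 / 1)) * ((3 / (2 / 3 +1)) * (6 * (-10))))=-2686051745 * sqrt(6) / 2924-147796426506046631 / 66604322304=-4469177.57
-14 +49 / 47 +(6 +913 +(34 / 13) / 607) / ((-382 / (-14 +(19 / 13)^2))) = 373138158403 / 23943077366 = 15.58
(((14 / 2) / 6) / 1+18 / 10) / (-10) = -89 / 300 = -0.30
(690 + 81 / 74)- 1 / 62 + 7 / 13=10312700 / 14911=691.62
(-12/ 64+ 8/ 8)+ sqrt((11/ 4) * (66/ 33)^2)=13/ 16+ sqrt(11)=4.13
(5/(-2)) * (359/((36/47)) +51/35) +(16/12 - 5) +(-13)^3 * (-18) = 38366.95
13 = 13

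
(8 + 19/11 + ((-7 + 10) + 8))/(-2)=-10.36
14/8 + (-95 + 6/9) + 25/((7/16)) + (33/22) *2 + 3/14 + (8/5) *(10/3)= -753/28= -26.89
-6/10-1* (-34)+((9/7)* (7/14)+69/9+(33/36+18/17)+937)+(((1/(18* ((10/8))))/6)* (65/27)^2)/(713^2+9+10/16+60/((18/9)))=186853262449930519/190533412630260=980.69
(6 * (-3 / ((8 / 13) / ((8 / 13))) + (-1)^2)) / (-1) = 12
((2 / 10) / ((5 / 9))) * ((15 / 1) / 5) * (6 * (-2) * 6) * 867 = -1685448 / 25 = -67417.92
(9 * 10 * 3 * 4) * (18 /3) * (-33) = -213840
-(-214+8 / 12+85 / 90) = 3823 / 18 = 212.39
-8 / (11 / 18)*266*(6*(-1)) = 229824 / 11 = 20893.09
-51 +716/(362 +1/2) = -35543/725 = -49.02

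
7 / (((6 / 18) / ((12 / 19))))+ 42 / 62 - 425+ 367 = -25951 / 589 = -44.06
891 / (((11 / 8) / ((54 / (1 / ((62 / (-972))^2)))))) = 3844 / 27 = 142.37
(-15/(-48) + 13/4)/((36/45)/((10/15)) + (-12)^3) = -95/46048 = -0.00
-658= -658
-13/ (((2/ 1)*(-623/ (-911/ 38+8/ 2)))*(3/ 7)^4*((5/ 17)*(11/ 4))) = -1743469/ 228285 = -7.64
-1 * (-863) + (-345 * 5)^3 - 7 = -5132952269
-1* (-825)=825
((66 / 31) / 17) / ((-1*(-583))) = 6 / 27931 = 0.00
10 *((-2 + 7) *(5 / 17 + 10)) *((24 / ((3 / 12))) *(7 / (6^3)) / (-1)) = -245000 / 153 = -1601.31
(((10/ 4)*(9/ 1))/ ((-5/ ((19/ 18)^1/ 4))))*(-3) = 3.56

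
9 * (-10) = -90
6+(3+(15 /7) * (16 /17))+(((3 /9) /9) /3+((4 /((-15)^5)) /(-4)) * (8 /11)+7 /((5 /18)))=36.23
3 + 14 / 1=17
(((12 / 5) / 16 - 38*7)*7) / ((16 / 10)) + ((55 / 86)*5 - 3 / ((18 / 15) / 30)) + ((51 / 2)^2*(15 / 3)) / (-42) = -12640139 / 9632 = -1312.31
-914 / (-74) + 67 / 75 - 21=-21521 / 2775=-7.76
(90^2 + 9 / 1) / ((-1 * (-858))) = 2703 / 286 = 9.45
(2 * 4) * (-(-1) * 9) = 72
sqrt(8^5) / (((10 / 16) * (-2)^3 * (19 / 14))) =-1792 * sqrt(2) / 95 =-26.68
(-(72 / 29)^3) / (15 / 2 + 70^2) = -746496 / 239378035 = -0.00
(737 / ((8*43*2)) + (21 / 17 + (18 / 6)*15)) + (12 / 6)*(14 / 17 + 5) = 689521 / 11696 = 58.95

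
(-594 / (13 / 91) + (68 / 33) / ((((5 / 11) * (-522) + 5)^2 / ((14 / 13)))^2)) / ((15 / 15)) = -1833411631146984218 / 440935938226875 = -4158.00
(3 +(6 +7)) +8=24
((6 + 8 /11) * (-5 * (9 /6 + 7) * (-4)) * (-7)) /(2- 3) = 88060 /11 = 8005.45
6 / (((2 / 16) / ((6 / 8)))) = 36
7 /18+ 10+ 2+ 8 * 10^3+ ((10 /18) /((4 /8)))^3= 11684063 /1458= 8013.76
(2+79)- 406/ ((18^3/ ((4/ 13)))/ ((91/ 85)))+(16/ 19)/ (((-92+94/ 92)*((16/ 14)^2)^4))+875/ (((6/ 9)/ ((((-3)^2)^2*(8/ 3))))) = 5426361916528610051/ 19135140986880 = 283580.97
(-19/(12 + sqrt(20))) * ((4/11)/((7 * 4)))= -57/2387 + 19 * sqrt(5)/4774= -0.01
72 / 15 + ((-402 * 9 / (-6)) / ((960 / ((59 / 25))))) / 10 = 395859 / 80000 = 4.95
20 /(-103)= -20 /103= -0.19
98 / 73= 1.34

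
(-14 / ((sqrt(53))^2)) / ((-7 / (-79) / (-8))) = 1264 / 53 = 23.85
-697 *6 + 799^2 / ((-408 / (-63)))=755157 / 8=94394.62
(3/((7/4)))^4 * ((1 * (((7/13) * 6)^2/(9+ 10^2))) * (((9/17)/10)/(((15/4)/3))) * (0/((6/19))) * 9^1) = 0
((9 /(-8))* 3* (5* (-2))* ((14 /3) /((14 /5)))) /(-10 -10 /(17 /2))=-765 /152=-5.03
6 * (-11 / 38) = -33 / 19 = -1.74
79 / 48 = 1.65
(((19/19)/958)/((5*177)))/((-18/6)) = -1/2543490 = -0.00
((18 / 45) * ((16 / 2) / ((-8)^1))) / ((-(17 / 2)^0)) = 2 / 5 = 0.40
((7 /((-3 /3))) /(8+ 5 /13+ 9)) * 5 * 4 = -910 /113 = -8.05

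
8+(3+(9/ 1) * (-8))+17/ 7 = -410/ 7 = -58.57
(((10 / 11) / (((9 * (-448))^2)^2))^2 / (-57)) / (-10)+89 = 21438007793578085195248230627016709 / 240876492062675114553350905921536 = 89.00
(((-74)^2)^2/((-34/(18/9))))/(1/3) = -89959728/17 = -5291748.71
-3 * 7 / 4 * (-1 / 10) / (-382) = -21 / 15280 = -0.00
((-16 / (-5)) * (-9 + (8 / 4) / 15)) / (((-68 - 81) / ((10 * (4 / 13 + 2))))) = 8512 / 1937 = 4.39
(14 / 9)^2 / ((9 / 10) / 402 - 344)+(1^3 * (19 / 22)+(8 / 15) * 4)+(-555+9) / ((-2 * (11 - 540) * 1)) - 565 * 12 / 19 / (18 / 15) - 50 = -2033928527859967 / 5897247452910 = -344.89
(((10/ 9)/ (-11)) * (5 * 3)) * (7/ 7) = -50/ 33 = -1.52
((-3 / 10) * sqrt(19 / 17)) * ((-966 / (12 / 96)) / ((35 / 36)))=59616 * sqrt(323) / 425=2521.01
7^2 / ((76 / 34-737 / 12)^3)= -0.00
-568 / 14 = -284 / 7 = -40.57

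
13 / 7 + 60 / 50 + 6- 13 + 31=947 / 35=27.06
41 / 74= 0.55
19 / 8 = 2.38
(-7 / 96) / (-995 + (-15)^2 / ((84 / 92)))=49 / 503040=0.00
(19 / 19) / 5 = 1 / 5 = 0.20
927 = 927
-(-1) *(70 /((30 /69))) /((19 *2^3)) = 161 /152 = 1.06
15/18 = 5/6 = 0.83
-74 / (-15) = 74 / 15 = 4.93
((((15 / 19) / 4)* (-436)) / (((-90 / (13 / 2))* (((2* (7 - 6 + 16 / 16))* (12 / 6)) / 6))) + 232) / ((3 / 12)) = 946.64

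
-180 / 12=-15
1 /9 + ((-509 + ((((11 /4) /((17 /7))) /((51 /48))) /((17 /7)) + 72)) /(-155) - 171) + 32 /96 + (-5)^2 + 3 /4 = -141.99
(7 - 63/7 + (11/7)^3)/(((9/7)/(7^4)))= 10535/3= 3511.67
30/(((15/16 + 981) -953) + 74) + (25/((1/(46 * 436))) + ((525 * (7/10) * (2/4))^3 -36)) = 235604826619/35136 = 6705510.78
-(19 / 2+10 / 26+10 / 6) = -11.55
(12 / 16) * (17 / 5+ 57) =453 / 10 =45.30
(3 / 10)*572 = 858 / 5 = 171.60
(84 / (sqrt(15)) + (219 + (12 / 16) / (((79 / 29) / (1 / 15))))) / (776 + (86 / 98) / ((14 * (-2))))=38416 * sqrt(15) / 5323145 + 118694807 / 420528455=0.31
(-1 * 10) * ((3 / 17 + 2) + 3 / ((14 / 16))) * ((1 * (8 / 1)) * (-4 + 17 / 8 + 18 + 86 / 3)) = -7170250 / 357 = -20084.73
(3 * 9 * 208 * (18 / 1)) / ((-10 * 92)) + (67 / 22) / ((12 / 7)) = -3281969 / 30360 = -108.10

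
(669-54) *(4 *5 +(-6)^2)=34440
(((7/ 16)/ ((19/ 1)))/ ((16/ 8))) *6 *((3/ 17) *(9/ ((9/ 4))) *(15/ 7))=135/ 1292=0.10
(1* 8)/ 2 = 4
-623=-623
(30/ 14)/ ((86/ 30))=225/ 301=0.75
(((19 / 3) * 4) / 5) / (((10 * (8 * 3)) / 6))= 19 / 150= 0.13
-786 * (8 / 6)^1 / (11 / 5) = -5240 / 11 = -476.36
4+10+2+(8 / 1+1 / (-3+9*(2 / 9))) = 23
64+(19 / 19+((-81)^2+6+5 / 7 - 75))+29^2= 51791 / 7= 7398.71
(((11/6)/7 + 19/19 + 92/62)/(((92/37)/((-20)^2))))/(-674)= -3306875/5045901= -0.66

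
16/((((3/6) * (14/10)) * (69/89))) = 29.48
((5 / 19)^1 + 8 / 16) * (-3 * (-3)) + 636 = 24429 / 38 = 642.87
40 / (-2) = -20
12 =12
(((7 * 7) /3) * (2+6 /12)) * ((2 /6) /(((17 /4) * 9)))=0.36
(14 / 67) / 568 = 7 / 19028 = 0.00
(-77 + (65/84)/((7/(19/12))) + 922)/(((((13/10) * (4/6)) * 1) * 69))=99725/7056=14.13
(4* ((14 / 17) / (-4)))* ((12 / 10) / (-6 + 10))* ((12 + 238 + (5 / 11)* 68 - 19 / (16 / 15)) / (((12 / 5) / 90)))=-14586075 / 5984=-2437.51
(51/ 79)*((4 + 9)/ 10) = 663/ 790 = 0.84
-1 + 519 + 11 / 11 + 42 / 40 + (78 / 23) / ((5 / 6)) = 48219 / 92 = 524.12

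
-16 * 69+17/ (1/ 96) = 528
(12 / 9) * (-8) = -10.67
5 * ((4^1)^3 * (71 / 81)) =22720 / 81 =280.49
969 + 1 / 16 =15505 / 16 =969.06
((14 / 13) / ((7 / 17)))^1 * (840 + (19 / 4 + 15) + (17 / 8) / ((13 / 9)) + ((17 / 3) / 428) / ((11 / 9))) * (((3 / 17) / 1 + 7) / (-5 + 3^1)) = -8082.33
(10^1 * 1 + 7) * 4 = 68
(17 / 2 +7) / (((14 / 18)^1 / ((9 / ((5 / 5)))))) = 2511 / 14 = 179.36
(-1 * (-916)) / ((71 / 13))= 11908 / 71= 167.72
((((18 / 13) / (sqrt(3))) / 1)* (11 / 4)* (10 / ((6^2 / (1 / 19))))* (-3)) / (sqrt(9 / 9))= -55* sqrt(3) / 988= -0.10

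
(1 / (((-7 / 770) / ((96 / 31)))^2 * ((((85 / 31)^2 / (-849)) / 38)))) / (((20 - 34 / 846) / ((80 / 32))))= -152180669583360 / 2440027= -62368436.74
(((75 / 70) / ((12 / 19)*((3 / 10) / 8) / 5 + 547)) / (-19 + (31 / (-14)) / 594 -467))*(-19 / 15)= 21443400 / 4200478529563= 0.00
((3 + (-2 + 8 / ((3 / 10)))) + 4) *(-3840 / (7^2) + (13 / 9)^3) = -255712165 / 107163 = -2386.20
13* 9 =117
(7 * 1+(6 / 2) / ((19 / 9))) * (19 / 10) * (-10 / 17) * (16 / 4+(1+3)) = -1280 / 17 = -75.29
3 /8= 0.38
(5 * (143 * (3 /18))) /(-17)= -715 /102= -7.01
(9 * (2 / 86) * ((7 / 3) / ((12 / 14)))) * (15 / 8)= 735 / 688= 1.07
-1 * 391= -391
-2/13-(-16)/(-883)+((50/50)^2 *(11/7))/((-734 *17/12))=-86968116/501322367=-0.17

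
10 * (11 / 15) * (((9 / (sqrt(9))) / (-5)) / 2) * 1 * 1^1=-11 / 5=-2.20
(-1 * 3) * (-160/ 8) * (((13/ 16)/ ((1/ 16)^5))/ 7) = 7302582.86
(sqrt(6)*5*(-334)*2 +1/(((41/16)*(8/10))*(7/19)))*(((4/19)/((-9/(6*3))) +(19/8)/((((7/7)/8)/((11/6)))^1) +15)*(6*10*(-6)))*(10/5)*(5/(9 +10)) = -67596000/5453 +11288532000*sqrt(6)/361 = 76583568.83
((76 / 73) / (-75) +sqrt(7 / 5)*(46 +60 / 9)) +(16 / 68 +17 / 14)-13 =50.75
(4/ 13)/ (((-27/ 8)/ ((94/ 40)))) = -376/ 1755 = -0.21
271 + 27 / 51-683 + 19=-6672 / 17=-392.47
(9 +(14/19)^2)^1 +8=6333/361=17.54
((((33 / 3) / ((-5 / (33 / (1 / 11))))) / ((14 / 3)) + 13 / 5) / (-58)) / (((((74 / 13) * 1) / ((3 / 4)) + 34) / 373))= 171610959 / 6585320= 26.06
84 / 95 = 0.88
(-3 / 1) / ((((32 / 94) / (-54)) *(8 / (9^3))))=2775303 / 64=43364.11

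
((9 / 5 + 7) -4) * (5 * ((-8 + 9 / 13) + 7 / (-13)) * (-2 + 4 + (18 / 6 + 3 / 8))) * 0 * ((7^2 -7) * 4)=0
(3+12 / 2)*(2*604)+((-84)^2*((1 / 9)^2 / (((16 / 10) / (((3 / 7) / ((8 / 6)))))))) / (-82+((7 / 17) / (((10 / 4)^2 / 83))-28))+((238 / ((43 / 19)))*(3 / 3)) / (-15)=622657935761 / 57309540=10864.82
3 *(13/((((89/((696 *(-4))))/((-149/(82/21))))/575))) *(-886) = -86538820586400/3649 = -23715763383.50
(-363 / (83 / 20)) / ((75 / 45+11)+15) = -21780 / 6889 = -3.16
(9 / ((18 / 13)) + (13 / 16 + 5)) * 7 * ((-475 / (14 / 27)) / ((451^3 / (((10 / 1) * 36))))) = -113693625 / 366935404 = -0.31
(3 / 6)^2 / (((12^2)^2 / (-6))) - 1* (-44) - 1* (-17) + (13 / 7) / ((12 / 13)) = 6097529 / 96768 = 63.01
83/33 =2.52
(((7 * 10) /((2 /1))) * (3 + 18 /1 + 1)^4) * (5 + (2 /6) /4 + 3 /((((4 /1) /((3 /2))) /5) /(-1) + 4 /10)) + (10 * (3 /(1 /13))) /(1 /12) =-428381620 /3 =-142793873.33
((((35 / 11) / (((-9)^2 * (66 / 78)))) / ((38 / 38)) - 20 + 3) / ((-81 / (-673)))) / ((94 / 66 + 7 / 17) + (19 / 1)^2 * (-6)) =950529721 / 14603753736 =0.07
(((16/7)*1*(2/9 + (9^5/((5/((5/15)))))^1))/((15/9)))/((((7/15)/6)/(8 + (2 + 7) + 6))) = 391162656/245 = 1596582.27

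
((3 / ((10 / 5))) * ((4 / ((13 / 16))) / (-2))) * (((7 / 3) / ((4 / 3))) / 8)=-21 / 26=-0.81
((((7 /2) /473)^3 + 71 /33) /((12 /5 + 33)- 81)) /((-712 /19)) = 27321790625 /21699808618752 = 0.00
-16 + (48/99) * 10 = -368/33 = -11.15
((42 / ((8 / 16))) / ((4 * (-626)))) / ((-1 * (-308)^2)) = 3 / 8483552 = 0.00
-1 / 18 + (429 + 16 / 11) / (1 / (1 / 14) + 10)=14161 / 792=17.88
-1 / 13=-0.08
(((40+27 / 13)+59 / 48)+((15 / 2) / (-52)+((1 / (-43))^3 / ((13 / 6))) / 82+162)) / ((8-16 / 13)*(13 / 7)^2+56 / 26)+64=72.05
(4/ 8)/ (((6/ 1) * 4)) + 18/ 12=73/ 48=1.52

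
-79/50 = -1.58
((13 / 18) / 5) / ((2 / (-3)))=-13 / 60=-0.22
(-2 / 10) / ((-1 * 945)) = 1 / 4725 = 0.00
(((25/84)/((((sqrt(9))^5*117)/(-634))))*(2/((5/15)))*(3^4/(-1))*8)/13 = 63400/31941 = 1.98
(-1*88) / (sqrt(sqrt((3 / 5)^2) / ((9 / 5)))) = -88*sqrt(3) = -152.42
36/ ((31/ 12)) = 432/ 31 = 13.94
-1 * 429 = -429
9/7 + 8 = 65/7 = 9.29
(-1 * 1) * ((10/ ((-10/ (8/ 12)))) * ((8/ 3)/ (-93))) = -16/ 837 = -0.02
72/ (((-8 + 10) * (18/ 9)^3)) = 9/ 2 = 4.50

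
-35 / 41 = -0.85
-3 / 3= -1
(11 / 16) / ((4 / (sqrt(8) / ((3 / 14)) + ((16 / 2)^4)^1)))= 77 * sqrt(2) / 48 + 704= 706.27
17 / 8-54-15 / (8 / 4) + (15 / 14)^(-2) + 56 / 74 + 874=54362441 / 66600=816.25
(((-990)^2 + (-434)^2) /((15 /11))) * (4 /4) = 856867.73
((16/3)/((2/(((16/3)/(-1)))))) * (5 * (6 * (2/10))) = -256/3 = -85.33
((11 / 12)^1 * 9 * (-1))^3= -35937 / 64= -561.52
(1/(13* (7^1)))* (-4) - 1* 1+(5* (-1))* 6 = -31.04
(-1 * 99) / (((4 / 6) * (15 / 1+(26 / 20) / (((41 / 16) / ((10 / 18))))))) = -109593 / 11278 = -9.72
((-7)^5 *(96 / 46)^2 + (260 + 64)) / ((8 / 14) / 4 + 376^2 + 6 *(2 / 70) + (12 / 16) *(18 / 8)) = -21589081920 / 41881819249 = -0.52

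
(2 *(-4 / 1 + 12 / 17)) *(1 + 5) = -672 / 17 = -39.53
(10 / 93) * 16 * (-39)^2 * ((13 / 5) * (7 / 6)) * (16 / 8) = 492128 / 31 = 15875.10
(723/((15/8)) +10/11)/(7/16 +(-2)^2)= 340128/3905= 87.10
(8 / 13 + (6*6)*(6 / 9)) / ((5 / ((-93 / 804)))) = -496 / 871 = -0.57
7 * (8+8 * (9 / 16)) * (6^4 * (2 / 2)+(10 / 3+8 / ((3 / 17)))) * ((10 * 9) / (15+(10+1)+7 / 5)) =52946250 / 137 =386468.98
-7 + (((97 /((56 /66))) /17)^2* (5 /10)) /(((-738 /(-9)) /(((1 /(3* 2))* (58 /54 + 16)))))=-4157123035 /668852352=-6.22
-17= -17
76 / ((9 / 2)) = 152 / 9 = 16.89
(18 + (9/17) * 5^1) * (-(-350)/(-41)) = -176.26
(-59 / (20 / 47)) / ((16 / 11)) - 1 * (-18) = -24743 / 320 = -77.32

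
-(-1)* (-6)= -6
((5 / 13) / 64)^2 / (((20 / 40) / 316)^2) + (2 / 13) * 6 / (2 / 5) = 180985 / 10816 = 16.73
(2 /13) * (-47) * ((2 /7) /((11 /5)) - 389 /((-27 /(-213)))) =22188.68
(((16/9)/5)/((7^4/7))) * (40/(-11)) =-0.00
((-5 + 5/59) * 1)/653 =-290/38527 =-0.01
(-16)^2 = 256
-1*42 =-42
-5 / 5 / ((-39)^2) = -1 / 1521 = -0.00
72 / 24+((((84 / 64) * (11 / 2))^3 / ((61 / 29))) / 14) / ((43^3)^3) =6027637423108459607661 / 2009212474369469513728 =3.00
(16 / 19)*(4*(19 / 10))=32 / 5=6.40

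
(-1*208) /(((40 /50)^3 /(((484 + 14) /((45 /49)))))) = -1321775 /6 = -220295.83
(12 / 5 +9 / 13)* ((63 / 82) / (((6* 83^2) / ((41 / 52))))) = 4221 / 93139280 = 0.00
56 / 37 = 1.51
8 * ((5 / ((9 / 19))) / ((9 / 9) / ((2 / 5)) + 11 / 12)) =3040 / 123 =24.72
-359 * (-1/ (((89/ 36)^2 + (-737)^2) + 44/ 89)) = 41408496/ 62652047129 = 0.00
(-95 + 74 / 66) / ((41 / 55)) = -15490 / 123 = -125.93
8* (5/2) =20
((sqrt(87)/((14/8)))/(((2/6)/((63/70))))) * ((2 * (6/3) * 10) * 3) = 1296 * sqrt(87)/7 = 1726.90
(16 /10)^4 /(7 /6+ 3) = 24576 /15625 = 1.57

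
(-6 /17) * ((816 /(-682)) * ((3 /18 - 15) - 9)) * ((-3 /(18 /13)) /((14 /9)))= 14.02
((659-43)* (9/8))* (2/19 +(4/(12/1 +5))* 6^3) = 11399850/323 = 35293.65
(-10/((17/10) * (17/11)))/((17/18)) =-19800/4913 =-4.03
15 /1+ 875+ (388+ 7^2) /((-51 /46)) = 25288 /51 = 495.84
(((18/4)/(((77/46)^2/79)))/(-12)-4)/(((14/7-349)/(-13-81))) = -8121835/2057363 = -3.95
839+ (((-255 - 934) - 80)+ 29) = -401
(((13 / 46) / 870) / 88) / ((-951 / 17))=-221 / 3349193760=-0.00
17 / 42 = 0.40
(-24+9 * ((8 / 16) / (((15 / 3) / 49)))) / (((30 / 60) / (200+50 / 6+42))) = 50317 / 5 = 10063.40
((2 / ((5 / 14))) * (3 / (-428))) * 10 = -42 / 107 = -0.39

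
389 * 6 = 2334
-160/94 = -80/47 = -1.70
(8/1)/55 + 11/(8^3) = 4701/28160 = 0.17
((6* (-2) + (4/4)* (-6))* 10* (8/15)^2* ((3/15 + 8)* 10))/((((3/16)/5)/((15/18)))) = -839680/9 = -93297.78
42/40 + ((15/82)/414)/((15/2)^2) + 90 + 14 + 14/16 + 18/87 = 626916065/5906952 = 106.13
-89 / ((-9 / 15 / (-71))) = -31595 / 3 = -10531.67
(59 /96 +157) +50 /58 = 441199 /2784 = 158.48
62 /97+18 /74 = 3167 /3589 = 0.88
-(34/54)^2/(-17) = 17/729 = 0.02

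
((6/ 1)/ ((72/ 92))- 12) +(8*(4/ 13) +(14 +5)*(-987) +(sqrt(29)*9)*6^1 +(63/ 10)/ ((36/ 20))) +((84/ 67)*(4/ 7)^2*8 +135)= -680904305/ 36582 +54*sqrt(29)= -18322.30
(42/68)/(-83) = -21/2822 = -0.01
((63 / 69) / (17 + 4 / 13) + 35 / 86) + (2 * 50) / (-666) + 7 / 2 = 31365893 / 8233425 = 3.81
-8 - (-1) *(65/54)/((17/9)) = -751/102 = -7.36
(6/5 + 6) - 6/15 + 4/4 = 39/5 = 7.80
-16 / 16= -1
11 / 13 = 0.85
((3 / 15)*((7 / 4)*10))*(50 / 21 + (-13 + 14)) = 71 / 6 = 11.83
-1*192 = -192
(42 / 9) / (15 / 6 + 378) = 28 / 2283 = 0.01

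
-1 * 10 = -10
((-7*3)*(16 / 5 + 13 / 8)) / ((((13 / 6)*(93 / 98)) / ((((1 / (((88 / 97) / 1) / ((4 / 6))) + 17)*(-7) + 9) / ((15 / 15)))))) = 1006158601 / 177320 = 5674.25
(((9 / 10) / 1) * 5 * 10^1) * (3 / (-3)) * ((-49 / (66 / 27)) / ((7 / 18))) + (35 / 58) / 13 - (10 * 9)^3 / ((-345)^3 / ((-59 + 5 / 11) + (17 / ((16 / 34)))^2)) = 945241033445 / 403652392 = 2341.72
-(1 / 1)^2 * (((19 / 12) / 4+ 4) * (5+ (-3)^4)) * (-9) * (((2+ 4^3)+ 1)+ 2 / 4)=3674565 / 16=229660.31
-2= -2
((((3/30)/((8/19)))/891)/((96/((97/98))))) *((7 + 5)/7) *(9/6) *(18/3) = 1843/43464960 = 0.00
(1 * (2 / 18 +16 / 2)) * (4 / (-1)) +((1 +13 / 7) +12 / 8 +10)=-2279 / 126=-18.09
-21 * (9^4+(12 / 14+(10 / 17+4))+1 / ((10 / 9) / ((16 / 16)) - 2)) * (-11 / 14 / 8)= 206256105 / 15232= 13540.97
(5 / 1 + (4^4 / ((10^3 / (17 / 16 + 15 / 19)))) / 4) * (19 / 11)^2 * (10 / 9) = 461947 / 27225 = 16.97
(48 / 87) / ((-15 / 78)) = -416 / 145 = -2.87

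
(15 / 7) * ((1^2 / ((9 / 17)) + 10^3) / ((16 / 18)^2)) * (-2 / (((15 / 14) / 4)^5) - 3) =-9952438701509 / 2520000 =-3949380.44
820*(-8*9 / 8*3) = -22140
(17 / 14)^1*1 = 17 / 14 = 1.21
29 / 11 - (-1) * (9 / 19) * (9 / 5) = 3646 / 1045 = 3.49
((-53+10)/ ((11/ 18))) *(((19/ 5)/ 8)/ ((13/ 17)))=-125001/ 2860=-43.71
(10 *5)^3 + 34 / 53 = 6625034 / 53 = 125000.64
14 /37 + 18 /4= 361 /74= 4.88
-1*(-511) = 511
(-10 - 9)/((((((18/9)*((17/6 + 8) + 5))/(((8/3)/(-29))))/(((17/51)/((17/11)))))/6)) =176/2465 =0.07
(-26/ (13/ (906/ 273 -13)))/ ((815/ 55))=19382/ 14833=1.31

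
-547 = -547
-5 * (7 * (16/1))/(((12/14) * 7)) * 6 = -560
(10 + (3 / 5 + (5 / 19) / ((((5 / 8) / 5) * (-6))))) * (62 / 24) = 90551 / 3420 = 26.48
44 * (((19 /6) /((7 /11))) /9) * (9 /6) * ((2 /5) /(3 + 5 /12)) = 18392 /4305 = 4.27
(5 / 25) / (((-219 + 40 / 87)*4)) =-87 / 380260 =-0.00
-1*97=-97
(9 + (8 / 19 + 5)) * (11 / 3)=3014 / 57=52.88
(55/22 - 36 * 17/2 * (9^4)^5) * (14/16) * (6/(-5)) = 156250316479799648950347/40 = 3906257911994991223758.68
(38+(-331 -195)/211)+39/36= 92647/2532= 36.59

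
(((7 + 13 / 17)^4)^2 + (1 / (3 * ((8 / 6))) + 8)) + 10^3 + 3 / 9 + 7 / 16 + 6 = 4424518835720307409 / 334836357168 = 13213973.75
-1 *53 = -53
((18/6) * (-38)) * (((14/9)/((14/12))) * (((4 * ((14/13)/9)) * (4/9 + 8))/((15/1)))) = -646912/15795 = -40.96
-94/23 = -4.09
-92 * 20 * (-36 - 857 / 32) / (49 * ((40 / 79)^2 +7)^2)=7984766605 / 178340206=44.77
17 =17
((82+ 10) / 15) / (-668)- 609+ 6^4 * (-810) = -2631174368 / 2505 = -1050369.01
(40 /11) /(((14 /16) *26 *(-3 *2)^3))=-0.00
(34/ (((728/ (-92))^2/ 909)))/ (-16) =-8174637/ 264992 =-30.85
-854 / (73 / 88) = -75152 / 73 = -1029.48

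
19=19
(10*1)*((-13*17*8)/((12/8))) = -35360/3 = -11786.67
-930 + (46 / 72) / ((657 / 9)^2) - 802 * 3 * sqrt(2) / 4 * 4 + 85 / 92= -2406 * sqrt(2) - 2049732973 / 2206206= -4331.67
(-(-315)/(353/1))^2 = 99225/124609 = 0.80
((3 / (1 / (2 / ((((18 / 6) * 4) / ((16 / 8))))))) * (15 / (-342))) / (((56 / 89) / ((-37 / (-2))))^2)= -54219245 / 1430016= -37.92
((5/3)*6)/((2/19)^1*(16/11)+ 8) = 1045/852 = 1.23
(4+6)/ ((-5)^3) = -2/ 25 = -0.08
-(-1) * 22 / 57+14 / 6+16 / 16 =212 / 57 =3.72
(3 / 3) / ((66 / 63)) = 21 / 22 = 0.95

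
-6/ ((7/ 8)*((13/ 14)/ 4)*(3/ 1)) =-128/ 13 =-9.85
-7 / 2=-3.50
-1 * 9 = -9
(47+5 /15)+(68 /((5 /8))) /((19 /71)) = 129362 /285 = 453.90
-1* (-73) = 73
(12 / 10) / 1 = 6 / 5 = 1.20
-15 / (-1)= 15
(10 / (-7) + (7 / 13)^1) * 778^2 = -49028004 / 91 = -538769.27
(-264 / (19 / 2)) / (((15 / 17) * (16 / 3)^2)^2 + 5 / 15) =-1373328 / 31146073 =-0.04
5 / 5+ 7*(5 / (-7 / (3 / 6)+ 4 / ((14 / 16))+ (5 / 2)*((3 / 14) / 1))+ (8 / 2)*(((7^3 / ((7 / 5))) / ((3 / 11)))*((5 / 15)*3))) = 2087483 / 83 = 25150.40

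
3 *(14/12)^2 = 4.08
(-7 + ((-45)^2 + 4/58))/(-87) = -19508/841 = -23.20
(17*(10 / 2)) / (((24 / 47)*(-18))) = -3995 / 432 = -9.25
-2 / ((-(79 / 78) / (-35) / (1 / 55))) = -1092 / 869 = -1.26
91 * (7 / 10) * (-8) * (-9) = 4586.40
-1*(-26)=26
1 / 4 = 0.25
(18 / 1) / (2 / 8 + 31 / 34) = 15.49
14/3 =4.67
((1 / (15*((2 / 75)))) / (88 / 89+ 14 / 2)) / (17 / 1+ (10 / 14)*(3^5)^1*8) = 3115 / 13991058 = 0.00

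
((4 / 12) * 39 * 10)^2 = 16900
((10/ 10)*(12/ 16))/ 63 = 1/ 84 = 0.01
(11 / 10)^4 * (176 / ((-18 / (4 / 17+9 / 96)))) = -28828129 / 6120000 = -4.71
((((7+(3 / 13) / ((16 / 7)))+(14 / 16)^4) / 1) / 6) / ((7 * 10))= 11695 / 638976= 0.02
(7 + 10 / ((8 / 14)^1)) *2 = 49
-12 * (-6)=72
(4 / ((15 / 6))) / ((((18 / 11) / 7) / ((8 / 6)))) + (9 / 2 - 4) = 2599 / 270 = 9.63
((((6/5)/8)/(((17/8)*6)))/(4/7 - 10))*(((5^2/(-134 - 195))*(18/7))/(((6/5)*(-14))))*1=-25/1722644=-0.00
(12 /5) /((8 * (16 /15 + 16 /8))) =9 /92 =0.10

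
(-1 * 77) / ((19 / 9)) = -693 / 19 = -36.47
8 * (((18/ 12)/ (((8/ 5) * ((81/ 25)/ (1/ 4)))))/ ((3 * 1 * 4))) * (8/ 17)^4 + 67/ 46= 454004467/ 311199246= 1.46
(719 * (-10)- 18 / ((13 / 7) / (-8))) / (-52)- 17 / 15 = 687719 / 5070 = 135.64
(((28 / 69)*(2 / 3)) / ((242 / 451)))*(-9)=-1148 / 253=-4.54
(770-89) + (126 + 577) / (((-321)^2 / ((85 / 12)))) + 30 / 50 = 4214263511 / 6182460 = 681.65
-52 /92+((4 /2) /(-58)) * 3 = -0.67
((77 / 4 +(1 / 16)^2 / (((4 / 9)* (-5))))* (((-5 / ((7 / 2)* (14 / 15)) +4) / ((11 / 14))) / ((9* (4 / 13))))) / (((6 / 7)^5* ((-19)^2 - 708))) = -33836795993 / 248672747520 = -0.14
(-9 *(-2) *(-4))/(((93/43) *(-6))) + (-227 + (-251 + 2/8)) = -58553/124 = -472.20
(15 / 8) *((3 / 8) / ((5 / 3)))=27 / 64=0.42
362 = 362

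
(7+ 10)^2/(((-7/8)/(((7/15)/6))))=-1156/45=-25.69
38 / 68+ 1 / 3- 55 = -5519 / 102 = -54.11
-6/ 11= -0.55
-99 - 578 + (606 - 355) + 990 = 564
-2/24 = -0.08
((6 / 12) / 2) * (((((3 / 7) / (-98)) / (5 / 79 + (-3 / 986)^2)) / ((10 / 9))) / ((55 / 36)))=-4665811653 / 458579003575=-0.01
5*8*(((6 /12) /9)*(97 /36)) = 485 /81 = 5.99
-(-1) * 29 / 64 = 29 / 64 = 0.45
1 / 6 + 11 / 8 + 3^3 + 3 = 757 / 24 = 31.54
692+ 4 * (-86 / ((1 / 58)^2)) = -1156524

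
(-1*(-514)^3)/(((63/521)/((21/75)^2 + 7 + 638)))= 28524602278502576/39375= 724434343581.02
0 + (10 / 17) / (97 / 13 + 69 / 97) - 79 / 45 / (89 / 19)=-106237576 / 350842005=-0.30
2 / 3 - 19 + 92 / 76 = -976 / 57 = -17.12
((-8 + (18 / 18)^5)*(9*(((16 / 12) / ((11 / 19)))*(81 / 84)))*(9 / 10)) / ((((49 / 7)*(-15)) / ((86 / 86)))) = 1.20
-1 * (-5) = 5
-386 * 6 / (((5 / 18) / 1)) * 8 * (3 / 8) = -125064 / 5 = -25012.80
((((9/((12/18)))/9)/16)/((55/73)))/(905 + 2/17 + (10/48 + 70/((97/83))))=1083393/8403925420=0.00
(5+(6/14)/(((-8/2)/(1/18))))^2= 703921/28224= 24.94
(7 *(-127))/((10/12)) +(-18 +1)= -5419/5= -1083.80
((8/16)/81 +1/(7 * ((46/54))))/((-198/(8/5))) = -1814/1291059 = -0.00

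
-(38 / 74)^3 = -6859 / 50653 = -0.14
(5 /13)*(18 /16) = 0.43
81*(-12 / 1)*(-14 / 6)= 2268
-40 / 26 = -20 / 13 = -1.54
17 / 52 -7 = -6.67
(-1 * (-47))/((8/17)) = 799/8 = 99.88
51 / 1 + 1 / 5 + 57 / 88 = 51.85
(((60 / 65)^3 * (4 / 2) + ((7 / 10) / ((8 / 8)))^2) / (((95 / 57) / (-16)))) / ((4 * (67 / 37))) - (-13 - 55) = 65.27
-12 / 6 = -2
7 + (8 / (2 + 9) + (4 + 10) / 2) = 162 / 11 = 14.73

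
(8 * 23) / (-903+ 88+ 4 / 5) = -40 / 177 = -0.23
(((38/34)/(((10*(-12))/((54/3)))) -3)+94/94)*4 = -737/85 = -8.67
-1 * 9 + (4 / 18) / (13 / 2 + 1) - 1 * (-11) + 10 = 12.03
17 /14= 1.21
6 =6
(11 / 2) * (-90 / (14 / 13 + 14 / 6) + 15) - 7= -18527 / 266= -69.65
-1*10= -10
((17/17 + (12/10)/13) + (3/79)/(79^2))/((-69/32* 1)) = -1120190848/2211279915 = -0.51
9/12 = 0.75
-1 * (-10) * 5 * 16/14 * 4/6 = 800/21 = 38.10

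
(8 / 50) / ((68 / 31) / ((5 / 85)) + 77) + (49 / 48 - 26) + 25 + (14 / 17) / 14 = 650951 / 8030800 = 0.08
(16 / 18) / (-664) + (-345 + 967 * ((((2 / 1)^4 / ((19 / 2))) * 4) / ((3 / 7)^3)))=3509089132 / 42579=82413.61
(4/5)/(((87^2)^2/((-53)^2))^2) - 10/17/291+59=1596547384914753023381/27061052318779062645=59.00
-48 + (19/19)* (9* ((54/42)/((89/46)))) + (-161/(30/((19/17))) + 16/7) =-14530297/317730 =-45.73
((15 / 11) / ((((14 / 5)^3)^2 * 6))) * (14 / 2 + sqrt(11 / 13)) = 78125 * sqrt(143) / 2153447296 + 78125 / 23664256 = 0.00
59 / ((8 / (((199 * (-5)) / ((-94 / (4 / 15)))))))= 11741 / 564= 20.82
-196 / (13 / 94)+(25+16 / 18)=-162787 / 117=-1391.34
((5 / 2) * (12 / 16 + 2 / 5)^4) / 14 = 279841 / 896000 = 0.31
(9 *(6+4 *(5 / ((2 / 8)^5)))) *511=94215114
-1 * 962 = -962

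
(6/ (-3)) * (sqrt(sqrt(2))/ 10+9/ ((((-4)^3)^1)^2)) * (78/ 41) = -78 * 2^(1/ 4)/ 205-351/ 41984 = -0.46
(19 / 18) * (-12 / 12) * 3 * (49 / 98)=-19 / 12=-1.58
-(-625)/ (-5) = -125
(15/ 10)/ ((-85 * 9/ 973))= -973/ 510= -1.91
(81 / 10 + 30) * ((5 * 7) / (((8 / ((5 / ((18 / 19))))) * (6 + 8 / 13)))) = 1097915 / 8256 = 132.98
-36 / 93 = -12 / 31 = -0.39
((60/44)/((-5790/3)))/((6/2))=-1/4246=-0.00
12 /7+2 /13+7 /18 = 3697 /1638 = 2.26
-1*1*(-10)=10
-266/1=-266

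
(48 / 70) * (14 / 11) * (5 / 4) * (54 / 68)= 162 / 187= 0.87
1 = 1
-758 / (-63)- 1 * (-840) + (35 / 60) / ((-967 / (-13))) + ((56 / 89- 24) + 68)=19446841783 / 21687876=896.67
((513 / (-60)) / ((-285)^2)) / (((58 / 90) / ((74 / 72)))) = -37 / 220400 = -0.00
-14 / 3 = -4.67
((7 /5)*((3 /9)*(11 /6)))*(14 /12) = 539 /540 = 1.00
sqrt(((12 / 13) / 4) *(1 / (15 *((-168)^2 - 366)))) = sqrt(1810770) / 1810770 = 0.00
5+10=15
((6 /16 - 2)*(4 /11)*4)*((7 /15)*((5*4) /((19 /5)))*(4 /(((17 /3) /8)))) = -116480 /3553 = -32.78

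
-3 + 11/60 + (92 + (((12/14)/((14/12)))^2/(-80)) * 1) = 12846779/144060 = 89.18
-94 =-94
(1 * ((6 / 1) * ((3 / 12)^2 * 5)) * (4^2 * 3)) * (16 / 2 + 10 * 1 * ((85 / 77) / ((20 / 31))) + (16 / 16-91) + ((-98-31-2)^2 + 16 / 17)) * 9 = 18127832805 / 1309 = 13848611.77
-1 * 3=-3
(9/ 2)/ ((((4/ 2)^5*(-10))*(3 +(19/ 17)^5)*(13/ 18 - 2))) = 115008417/ 49574531200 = 0.00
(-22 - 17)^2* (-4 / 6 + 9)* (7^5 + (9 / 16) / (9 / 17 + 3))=13633967685 / 64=213030745.08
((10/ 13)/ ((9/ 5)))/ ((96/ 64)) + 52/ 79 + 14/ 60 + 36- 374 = -93397799/ 277290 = -336.82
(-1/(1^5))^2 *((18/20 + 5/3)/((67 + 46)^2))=77/383070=0.00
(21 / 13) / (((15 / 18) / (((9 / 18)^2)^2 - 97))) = -97713 / 520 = -187.91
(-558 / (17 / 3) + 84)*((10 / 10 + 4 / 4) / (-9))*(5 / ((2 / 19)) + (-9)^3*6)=-41738 / 3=-13912.67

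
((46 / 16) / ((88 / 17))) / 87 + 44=2695303 / 61248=44.01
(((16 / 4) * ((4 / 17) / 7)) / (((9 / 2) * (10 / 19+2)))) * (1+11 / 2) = 247 / 3213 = 0.08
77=77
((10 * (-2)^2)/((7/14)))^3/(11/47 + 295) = 6016000/3469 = 1734.22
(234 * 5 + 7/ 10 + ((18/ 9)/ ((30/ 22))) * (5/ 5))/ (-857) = -1.37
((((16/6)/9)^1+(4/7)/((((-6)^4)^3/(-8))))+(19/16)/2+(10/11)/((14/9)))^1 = 7723058065/5237882496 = 1.47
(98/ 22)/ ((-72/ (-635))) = 31115/ 792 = 39.29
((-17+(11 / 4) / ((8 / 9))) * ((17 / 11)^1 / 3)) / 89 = -85 / 1056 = -0.08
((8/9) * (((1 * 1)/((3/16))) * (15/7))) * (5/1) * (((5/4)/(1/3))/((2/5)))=10000/21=476.19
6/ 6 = 1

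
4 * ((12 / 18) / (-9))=-8 / 27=-0.30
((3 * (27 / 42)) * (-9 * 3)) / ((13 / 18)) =-6561 / 91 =-72.10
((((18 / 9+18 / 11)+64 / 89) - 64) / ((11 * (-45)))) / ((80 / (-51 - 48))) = -7299 / 48950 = -0.15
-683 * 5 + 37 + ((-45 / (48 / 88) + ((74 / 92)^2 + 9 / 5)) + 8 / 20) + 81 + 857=-26657929 / 10580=-2519.65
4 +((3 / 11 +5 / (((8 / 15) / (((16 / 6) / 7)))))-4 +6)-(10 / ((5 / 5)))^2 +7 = -6403 / 77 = -83.16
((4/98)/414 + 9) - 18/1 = -91286/10143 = -9.00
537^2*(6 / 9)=192246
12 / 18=2 / 3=0.67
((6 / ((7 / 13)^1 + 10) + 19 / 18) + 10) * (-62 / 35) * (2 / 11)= -1777354 / 474705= -3.74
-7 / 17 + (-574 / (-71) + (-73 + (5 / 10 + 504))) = 439.17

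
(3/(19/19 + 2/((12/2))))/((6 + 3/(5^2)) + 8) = 225/1412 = 0.16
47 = 47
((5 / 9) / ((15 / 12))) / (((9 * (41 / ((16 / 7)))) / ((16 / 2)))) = 512 / 23247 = 0.02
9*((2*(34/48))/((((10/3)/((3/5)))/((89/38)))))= 40851/7600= 5.38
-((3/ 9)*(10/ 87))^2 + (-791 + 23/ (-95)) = -5120528828/ 6471495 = -791.24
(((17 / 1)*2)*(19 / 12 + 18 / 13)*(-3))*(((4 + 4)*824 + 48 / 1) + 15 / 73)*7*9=-240366998655 / 1898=-126642254.30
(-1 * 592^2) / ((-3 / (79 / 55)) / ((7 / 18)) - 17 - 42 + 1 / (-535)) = 25921631680 / 4761237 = 5444.31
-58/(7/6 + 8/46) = -8004/185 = -43.26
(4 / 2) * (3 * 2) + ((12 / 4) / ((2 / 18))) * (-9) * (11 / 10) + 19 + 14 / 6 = -233.97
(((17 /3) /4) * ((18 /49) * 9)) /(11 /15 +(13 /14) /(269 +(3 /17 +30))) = 35017110 /5505913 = 6.36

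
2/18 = 0.11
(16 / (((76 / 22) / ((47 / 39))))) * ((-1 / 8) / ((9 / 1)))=-517 / 6669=-0.08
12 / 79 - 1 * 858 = -67770 / 79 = -857.85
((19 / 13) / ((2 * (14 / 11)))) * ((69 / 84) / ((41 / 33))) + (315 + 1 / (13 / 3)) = 131884743 / 417872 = 315.61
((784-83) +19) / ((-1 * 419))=-720 / 419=-1.72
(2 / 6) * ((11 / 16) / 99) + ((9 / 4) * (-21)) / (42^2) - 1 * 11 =-16669 / 1512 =-11.02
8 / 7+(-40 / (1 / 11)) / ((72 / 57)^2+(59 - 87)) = 297034 / 16681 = 17.81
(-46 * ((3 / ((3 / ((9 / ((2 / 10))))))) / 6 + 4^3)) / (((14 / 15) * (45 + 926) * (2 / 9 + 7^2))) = -444015 / 6022142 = -0.07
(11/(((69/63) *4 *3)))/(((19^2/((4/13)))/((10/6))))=385/323817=0.00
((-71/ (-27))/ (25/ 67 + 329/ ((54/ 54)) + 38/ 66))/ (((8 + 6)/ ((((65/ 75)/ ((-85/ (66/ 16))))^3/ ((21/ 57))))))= -2907284614091/ 25289529700176000000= -0.00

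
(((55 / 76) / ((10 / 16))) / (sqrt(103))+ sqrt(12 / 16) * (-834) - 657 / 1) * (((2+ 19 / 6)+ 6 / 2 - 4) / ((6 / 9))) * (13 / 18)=-45175 * sqrt(3) / 24 - 23725 / 8+ 3575 * sqrt(103) / 70452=-6225.33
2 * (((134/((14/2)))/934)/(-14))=-67/22883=-0.00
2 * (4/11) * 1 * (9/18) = 4/11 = 0.36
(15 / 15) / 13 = 1 / 13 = 0.08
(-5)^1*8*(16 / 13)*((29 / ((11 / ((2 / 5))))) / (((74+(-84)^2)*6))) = -1856 / 1529385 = -0.00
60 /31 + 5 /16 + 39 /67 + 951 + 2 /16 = 953.96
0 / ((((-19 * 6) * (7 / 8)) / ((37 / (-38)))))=0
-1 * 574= -574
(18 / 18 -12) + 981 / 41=530 / 41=12.93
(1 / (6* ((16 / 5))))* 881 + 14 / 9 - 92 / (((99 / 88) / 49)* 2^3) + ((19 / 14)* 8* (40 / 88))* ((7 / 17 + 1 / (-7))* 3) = -395372473 / 879648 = -449.47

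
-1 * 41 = -41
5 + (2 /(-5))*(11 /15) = 353 /75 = 4.71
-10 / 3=-3.33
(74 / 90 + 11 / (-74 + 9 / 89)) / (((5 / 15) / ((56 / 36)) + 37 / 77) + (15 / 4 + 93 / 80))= 245530208 / 2044585413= 0.12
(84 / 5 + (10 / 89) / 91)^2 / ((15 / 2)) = 925795787912 / 24597675375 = 37.64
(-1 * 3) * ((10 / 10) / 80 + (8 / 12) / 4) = -43 / 80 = -0.54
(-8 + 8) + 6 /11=6 /11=0.55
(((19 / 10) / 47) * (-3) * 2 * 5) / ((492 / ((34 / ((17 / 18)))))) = -171 / 1927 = -0.09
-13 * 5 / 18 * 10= -325 / 9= -36.11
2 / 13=0.15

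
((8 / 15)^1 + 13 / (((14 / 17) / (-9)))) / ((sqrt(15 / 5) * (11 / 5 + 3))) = -29723 * sqrt(3) / 3276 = -15.71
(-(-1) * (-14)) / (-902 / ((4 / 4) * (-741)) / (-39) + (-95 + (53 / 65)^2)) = 5057325 / 34088668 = 0.15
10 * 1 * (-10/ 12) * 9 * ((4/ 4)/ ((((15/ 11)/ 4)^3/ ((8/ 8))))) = -85184/ 45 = -1892.98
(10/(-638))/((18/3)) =-5/1914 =-0.00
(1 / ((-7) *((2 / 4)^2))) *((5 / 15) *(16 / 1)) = -64 / 21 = -3.05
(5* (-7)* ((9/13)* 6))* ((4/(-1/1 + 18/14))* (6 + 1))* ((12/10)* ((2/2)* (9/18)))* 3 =-333396/13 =-25645.85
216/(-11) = -216/11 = -19.64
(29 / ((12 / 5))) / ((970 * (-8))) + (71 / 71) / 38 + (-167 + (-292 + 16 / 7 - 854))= -3246567473 / 2476992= -1310.69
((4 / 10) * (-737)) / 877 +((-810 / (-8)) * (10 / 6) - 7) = 2831199 / 17540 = 161.41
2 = 2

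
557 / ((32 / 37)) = 20609 / 32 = 644.03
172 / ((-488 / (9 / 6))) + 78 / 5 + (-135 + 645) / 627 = 4050283 / 254980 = 15.88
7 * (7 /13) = 3.77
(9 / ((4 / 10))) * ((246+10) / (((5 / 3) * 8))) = 432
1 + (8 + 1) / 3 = 4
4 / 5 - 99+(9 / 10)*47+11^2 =651 / 10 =65.10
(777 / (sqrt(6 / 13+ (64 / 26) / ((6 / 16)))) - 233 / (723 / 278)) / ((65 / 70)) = -906836 / 9399+ 5439 * sqrt(10686) / 1781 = 219.21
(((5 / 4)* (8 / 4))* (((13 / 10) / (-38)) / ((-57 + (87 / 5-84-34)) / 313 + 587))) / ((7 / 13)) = -264485 / 976610488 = -0.00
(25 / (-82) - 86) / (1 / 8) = -28308 / 41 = -690.44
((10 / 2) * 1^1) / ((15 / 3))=1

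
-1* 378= -378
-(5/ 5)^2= -1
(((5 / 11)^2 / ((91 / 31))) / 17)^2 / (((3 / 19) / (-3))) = -11411875 / 35038972969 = -0.00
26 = 26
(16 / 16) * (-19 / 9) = -19 / 9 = -2.11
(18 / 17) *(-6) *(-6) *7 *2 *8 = 72576 / 17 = 4269.18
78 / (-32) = -39 / 16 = -2.44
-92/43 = -2.14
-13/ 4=-3.25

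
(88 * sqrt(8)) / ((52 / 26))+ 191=88 * sqrt(2)+ 191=315.45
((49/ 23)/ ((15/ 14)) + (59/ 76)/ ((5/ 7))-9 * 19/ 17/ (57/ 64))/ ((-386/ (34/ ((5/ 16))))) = 14653916/ 6325575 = 2.32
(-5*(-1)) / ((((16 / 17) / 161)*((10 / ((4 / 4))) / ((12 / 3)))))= 2737 / 8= 342.12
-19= -19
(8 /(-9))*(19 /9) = -1.88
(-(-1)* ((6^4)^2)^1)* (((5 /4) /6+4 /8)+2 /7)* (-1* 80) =-934986240 /7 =-133569462.86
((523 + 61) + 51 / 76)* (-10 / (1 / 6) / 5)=-133305 / 19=-7016.05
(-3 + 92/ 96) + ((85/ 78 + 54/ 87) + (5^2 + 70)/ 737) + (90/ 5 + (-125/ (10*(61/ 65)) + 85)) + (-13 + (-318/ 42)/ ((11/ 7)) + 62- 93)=5513076809/ 135590312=40.66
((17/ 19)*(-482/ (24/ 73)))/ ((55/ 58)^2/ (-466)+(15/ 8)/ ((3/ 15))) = -139.95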